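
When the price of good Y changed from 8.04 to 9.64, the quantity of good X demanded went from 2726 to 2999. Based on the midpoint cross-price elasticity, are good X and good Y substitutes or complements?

substitutes

%ΔQ_x = (2999 − 2726)/[(2726+2999)/2] = 273/2862.5 ≈ 0.0954.
%ΔP_y = (9.64 − 8.04)/[(8.04+9.64)/2] ≈ 0.1810.
E_xy = 0.0954/0.1810 ≈ 0.527.
E_xy > 0, so the goods are substitutes.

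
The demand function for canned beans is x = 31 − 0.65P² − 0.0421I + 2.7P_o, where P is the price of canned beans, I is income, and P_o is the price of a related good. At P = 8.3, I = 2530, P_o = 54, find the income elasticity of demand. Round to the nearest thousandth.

x = 31 − 0.65(8.3)² − 0.0421(2530) + 2.7(54) = 31 − 44.7785 − 106.513 + 145.8 = 25.5085.
∂x/∂I = −0.0421, so E_I = -0.0421·(2530/25.5085) ≈ -4.176.
E_I < 0: inferior good.

-4.176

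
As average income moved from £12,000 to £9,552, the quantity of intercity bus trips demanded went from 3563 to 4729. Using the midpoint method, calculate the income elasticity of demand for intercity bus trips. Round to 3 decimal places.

%ΔQ = (4729 − 3563)/[(3563+4729)/2] = 1166/4146 ≈ 0.2812.
%ΔI = (9,552 − 12,000)/[(12,000+9,552)/2] = -2448/10776 ≈ -0.2272.
E_I = %ΔQ/%ΔI ≈ -1.238.
E_I < 0: inferior good.

-1.238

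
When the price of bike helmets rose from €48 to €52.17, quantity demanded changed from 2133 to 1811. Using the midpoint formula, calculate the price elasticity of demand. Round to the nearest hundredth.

%Δq = (1811 − 2133)/[(2133 + 1811)/2] = -322/1972 ≈ -0.1633.
%Δp = (52.17 − 48)/[(48 + 52.17)/2] = 4.17/50.085 ≈ 0.0833.
Arc elasticity E = %Δq/%Δp ≈ -0.1633/0.0833 ≈ -1.96.
|E| > 1: demand is elastic over this range.

-1.96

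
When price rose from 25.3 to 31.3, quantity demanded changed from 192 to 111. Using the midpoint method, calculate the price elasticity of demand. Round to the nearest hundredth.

%Δq = (111 − 192)/[(192 + 111)/2] = -81/151.5 ≈ -0.5347.
%Δp = (31.3 − 25.3)/[(25.3 + 31.3)/2] = 6/28.3 ≈ 0.2120.
Arc elasticity E = %Δq/%Δp ≈ -0.5347/0.2120 ≈ -2.52.
|E| > 1: demand is elastic over this range.

-2.52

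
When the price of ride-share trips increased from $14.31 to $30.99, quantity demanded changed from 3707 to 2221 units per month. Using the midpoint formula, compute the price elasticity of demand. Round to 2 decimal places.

%ΔQ = (2221 − 3707)/[(3707 + 2221)/2] = -1486/2964 ≈ -0.5013.
%Δp = (30.99 − 14.31)/[(14.31 + 30.99)/2] = 16.68/22.65 ≈ 0.7364.
Arc elasticity E = %ΔQ/%Δp ≈ -0.5013/0.7364 ≈ -0.68.
|E| < 1: demand is inelastic over this range.

-0.68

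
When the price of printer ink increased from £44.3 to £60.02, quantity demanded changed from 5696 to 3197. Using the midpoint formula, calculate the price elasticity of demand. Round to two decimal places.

-1.86

%ΔQ = (3197 − 5696)/[(5696 + 3197)/2] = -2499/4446.5 ≈ -0.5620.
%Δp = (60.02 − 44.3)/[(44.3 + 60.02)/2] = 15.72/52.16 ≈ 0.3014.
Arc elasticity E = %ΔQ/%Δp ≈ -0.5620/0.3014 ≈ -1.86.
|E| > 1: demand is elastic over this range.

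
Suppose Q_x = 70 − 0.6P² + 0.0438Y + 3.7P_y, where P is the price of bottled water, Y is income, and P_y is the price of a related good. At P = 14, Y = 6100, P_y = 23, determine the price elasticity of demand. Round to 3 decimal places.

Substituting, Q_x = 70 − 0.6(14)² + 0.0438(6100) + 3.7(23) = 70 − 117.6 + 267.18 + 85.1 = 304.68.
∂Q_x/∂P = −2·0.6·P = -16.8, so E_p = -16.8·(14/304.68) ≈ -0.772.
|E_p| < 1: demand is inelastic.

-0.772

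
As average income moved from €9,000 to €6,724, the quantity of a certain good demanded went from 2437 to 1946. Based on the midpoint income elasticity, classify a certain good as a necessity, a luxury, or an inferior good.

%ΔQ = (1946 − 2437)/[(2437+1946)/2] = -491/2191.5 ≈ -0.2240.
%ΔI = (6,724 − 9,000)/[(9,000+6,724)/2] = -2276/7862 ≈ -0.2895.
E_I = %ΔQ/%ΔI ≈ 0.774.
E_I ∈ (0,1): normal good (necessity).

necessity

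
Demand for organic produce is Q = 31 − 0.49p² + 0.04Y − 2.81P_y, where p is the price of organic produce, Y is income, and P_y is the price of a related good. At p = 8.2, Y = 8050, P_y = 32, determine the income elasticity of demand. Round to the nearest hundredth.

1.40

Evaluating quantity at (p, Y, P_y) gives Q = 31 − 0.49(8.2)² + 0.04(8050) − 2.81(32) = 31 − 32.9476 + 322 − 89.92 = 230.1324.
∂Q/∂Y = +0.04, so E_I = 0.04·(8050/230.1324) ≈ 1.40.
E_I > 1: normal good (luxury).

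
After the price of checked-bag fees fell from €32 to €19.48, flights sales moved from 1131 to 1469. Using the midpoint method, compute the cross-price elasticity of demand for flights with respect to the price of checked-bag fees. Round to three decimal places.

%ΔQ_x = (1469 − 1131)/[(1131+1469)/2] = 338/1300 ≈ 0.2600.
%ΔP_y = (19.48 − 32)/[(32+19.48)/2] ≈ -0.4864.
E_xy = 0.2600/-0.4864 ≈ -0.535.
E_xy < 0, so flights and checked-bag fees are complements.

-0.535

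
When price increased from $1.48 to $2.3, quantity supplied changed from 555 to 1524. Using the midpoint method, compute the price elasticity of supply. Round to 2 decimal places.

2.15

%Δq = (1524 − 555)/[(555 + 1524)/2] = 969/1039.5 ≈ 0.9322.
%Δp = (2.3 − 1.48)/[(1.48 + 2.3)/2] = 0.82/1.89 ≈ 0.4339.
Arc elasticity E = %Δq/%Δp ≈ 0.9322/0.4339 ≈ 2.15.
|E| > 1: supply is elastic over this range.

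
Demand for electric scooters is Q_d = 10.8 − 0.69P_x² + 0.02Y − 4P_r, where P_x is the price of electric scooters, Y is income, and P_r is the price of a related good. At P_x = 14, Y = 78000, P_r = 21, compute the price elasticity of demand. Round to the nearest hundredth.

Evaluating quantity at (P_x, Y, P_r) gives Q_d = 10.8 − 0.69(14)² + 0.02(78000) − 4(21) = 10.8 − 135.24 + 1560 − 84 = 1351.56.
∂Q_d/∂P_x = −2·0.69·P_x = -19.32, so E_p = -19.32·(14/1351.56) ≈ -0.20.
|E_p| < 1: demand is inelastic.

-0.20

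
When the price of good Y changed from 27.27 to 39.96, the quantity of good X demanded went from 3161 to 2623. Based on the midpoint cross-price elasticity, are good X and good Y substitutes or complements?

%ΔQ_x = (2623 − 3161)/[(3161+2623)/2] = -538/2892 ≈ -0.1860.
%ΔP_y = (39.96 − 27.27)/[(27.27+39.96)/2] ≈ 0.3775.
E_xy = -0.1860/0.3775 ≈ -0.493.
E_xy < 0, so the goods are complements.

complements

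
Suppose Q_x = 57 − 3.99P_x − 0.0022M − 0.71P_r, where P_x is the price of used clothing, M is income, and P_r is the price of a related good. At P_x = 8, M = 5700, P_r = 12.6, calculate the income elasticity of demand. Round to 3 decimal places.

At the given point, Q_x = 57 − 3.99(8) − 0.0022(5700) − 0.71(12.6) = 57 − 31.92 − 12.54 − 8.946 = 3.594.
∂Q_x/∂M = −0.0022, so E_I = -0.0022·(5700/3.594) ≈ -3.489.
E_I < 0: inferior good.

-3.489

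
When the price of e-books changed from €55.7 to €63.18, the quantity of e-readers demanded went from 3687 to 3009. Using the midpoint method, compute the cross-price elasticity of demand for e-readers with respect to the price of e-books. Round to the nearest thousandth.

-1.609

%ΔQ_x = (3009 − 3687)/[(3687+3009)/2] = -678/3348 ≈ -0.2025.
%ΔP_y = (63.18 − 55.7)/[(55.7+63.18)/2] ≈ 0.1258.
E_xy = -0.2025/0.1258 ≈ -1.609.
E_xy < 0, so e-readers and e-books are complements.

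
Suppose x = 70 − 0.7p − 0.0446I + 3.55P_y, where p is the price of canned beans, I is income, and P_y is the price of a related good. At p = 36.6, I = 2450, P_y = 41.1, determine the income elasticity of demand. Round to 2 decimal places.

At the given point, x = 70 − 0.7(36.6) − 0.0446(2450) + 3.55(41.1) = 70 − 25.62 − 109.27 + 145.905 = 81.015.
∂x/∂I = −0.0446, so E_I = -0.0446·(2450/81.015) ≈ -1.35.
E_I < 0: inferior good.

-1.35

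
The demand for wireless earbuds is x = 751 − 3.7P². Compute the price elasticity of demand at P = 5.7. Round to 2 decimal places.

At P = 5.7, x = 630.787.
dx/dP = −2·3.7·P = −42.18.
Point elasticity E = (dx/dP)·(P/x) = -42.18 × 5.7/630.787 ≈ -0.38.
|E| < 1, so demand is inelastic at this price.

-0.38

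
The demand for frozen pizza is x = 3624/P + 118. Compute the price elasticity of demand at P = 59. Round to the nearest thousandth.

-0.342

At P = 59, x = 179.4237.
dx/dP = −3624/P² = −1.0411.
Point elasticity E = (dx/dP)·(P/x) = -1.0411 × 59/179.4237 ≈ -0.342.
|E| < 1, so demand is inelastic at this price.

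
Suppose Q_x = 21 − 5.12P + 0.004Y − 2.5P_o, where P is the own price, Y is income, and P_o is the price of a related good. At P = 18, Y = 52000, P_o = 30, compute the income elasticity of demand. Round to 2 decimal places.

3.36

Evaluating quantity at (P, Y, P_o) gives Q_x = 21 − 5.12(18) + 0.004(52000) − 2.5(30) = 21 − 92.16 + 208 − 75 = 61.84.
∂Q_x/∂Y = +0.004, so E_I = 0.004·(52000/61.84) ≈ 3.36.
E_I > 1: normal good (luxury).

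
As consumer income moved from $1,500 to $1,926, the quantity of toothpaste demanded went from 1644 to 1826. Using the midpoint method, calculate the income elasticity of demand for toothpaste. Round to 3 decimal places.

%ΔQ = (1826 − 1644)/[(1644+1826)/2] = 182/1735 ≈ 0.1049.
%ΔI = (1,926 − 1,500)/[(1,500+1,926)/2] = 426/1713 ≈ 0.2487.
E_I = %ΔQ/%ΔI ≈ 0.422.
E_I ∈ (0,1): normal good (necessity).

0.422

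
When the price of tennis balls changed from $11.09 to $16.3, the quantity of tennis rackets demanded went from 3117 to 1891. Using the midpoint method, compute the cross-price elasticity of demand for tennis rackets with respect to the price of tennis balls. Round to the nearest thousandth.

-1.287

%ΔQ_x = (1891 − 3117)/[(3117+1891)/2] = -1226/2504 ≈ -0.4896.
%ΔP_y = (16.3 − 11.09)/[(11.09+16.3)/2] ≈ 0.3804.
E_xy = -0.4896/0.3804 ≈ -1.287.
E_xy < 0, so tennis rackets and tennis balls are complements.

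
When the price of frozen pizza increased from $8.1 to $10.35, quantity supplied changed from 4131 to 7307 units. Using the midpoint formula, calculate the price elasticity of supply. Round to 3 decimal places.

2.277

%Δq = (7307 − 4131)/[(4131 + 7307)/2] = 3176/5719 ≈ 0.5553.
%ΔP = (10.35 − 8.1)/[(8.1 + 10.35)/2] = 2.25/9.225 ≈ 0.2439.
Arc elasticity E = %Δq/%ΔP ≈ 0.5553/0.2439 ≈ 2.277.
|E| > 1: supply is elastic over this range.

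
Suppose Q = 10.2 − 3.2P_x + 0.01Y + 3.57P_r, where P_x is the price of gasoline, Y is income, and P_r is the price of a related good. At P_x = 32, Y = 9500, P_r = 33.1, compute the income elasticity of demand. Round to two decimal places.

0.79

At the given point, Q = 10.2 − 3.2(32) + 0.01(9500) + 3.57(33.1) = 10.2 − 102.4 + 95 + 118.167 = 120.967.
∂Q/∂Y = +0.01, so E_I = 0.01·(9500/120.967) ≈ 0.79.
E_I ∈ (0,1): normal good (necessity).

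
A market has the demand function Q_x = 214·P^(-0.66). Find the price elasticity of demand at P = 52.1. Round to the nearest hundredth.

For a Cobb–Douglas (constant-elasticity) form Q_x = A·P^α·…, the elasticity with respect to P equals the exponent α at every point.
Here the exponent on P is -0.66, so the price elasticity of demand is -0.66.

-0.66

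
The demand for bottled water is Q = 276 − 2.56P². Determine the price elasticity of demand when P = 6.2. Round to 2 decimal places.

At P = 6.2, Q = 177.5936.
dQ/dP = −2·2.56·P = −31.744.
Point elasticity E = (dQ/dP)·(P/Q) = -31.744 × 6.2/177.5936 ≈ -1.11.
|E| > 1, so demand is elastic at this price.

-1.11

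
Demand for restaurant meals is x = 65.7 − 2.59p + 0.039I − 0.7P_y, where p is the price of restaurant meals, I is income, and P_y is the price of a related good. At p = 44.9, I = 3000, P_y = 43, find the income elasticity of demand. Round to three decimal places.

First evaluate x: 65.7 − 2.59(44.9) + 0.039(3000) − 0.7(43) = 65.7 − 116.291 + 117 − 30.1 = 36.309.
∂x/∂I = +0.039, so E_I = 0.039·(3000/36.309) ≈ 3.222.
E_I > 1: normal good (luxury).

3.222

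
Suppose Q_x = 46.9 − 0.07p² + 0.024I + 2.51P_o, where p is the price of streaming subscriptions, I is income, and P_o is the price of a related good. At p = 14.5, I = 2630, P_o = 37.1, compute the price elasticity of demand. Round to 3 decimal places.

At the given point, Q_x = 46.9 − 0.07(14.5)² + 0.024(2630) + 2.51(37.1) = 46.9 − 14.7175 + 63.12 + 93.121 = 188.4235.
∂Q_x/∂p = −2·0.07·p = -2.03, so E_p = -2.03·(14.5/188.4235) ≈ -0.156.
|E_p| < 1: demand is inelastic.

-0.156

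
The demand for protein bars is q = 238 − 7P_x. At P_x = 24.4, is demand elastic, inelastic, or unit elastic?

elastic

At P_x = 24.4, q = 67.2.
dq/dP_x = −7.
Point elasticity E = (dq/dP_x)·(P_x/q) = -7 × 24.4/67.2 ≈ -2.542.
|E| ≈ 2.542 > 1, so demand is elastic.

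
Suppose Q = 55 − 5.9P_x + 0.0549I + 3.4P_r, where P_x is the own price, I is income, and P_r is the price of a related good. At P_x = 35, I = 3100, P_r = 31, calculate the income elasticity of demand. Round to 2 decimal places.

At the given point, Q = 55 − 5.9(35) + 0.0549(3100) + 3.4(31) = 55 − 206.5 + 170.19 + 105.4 = 124.09.
∂Q/∂I = +0.0549, so E_I = 0.0549·(3100/124.09) ≈ 1.37.
E_I > 1: normal good (luxury).

1.37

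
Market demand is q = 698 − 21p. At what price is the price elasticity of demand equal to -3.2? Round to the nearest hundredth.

Set −bp/(a − bp) = −3.2 ⇒ bp = 3.2(a − bp) ⇒ bp(1+3.2) = 3.2·a.
p = 3.2·698/(21·4.2) ≈ 25.32.

25.32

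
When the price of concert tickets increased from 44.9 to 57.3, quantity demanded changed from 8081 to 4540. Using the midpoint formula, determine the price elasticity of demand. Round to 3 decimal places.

-2.312

%Δq = (4540 − 8081)/[(8081 + 4540)/2] = -3541/6310.5 ≈ -0.5611.
%Δp = (57.3 − 44.9)/[(44.9 + 57.3)/2] = 12.4/51.1 ≈ 0.2427.
Arc elasticity E = %Δq/%Δp ≈ -0.5611/0.2427 ≈ -2.312.
|E| > 1: demand is elastic over this range.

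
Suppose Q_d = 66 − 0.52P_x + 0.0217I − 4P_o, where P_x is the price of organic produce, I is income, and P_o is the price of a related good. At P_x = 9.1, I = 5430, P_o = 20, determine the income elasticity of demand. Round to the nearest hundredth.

1.19

Q_d = 66 − 0.52(9.1) + 0.0217(5430) − 4(20) = 66 − 4.732 + 117.831 − 80 = 99.099.
∂Q_d/∂I = +0.0217, so E_I = 0.0217·(5430/99.099) ≈ 1.19.
E_I > 1: normal good (luxury).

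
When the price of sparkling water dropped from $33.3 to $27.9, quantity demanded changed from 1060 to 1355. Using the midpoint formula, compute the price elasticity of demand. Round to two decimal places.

%ΔQ = (1355 − 1060)/[(1060 + 1355)/2] = 295/1207.5 ≈ 0.2443.
%Δp = (27.9 − 33.3)/[(33.3 + 27.9)/2] = -5.4/30.6 ≈ -0.1765.
Arc elasticity E = %ΔQ/%Δp ≈ 0.2443/-0.1765 ≈ -1.38.
|E| > 1: demand is elastic over this range.

-1.38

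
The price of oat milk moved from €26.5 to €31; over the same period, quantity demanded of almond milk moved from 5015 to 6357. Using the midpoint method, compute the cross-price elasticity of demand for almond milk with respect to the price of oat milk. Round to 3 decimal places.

1.508

%ΔQ_x = (6357 − 5015)/[(5015+6357)/2] = 1342/5686 ≈ 0.2360.
%ΔP_y = (31 − 26.5)/[(26.5+31)/2] ≈ 0.1565.
E_xy = 0.2360/0.1565 ≈ 1.508.
E_xy > 0, so almond milk and oat milk are substitutes.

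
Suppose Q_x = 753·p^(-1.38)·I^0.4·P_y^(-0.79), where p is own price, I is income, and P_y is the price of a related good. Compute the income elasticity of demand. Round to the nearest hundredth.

For a Cobb–Douglas (constant-elasticity) form Q_x = A·I^α·…, the elasticity with respect to I equals the exponent α at every point.
Here the exponent on I is 0.4, so the income elasticity of demand is 0.40.

0.40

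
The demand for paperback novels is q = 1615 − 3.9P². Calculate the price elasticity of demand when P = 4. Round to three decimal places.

-0.080

At P = 4, q = 1552.6.
dq/dP = −2·3.9·P = −31.2.
Point elasticity E = (dq/dP)·(P/q) = -31.2 × 4/1552.6 ≈ -0.080.
|E| < 1, so demand is inelastic at this price.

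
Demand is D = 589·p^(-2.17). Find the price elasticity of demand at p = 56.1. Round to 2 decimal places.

For a Cobb–Douglas (constant-elasticity) form D = A·p^α·…, the elasticity with respect to p equals the exponent α at every point.
Here the exponent on p is -2.17, so the price elasticity of demand is -2.17.

-2.17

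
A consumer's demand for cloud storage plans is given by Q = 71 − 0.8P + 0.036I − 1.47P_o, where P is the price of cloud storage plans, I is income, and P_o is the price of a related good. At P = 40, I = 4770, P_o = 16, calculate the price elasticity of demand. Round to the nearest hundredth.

-0.17

Evaluating quantity at (P, I, P_o) gives Q = 71 − 0.8(40) + 0.036(4770) − 1.47(16) = 71 − 32 + 171.72 − 23.52 = 187.2.
∂Q/∂P = −0.8, so E_p = (−0.8)·(40/187.2) ≈ -0.17.
|E_p| < 1: demand is inelastic.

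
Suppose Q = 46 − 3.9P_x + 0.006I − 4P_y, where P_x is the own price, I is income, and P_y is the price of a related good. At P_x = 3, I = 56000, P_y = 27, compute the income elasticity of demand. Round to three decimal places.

1.281

Evaluating quantity at (P_x, I, P_y) gives Q = 46 − 3.9(3) + 0.006(56000) − 4(27) = 46 − 11.7 + 336 − 108 = 262.3.
∂Q/∂I = +0.006, so E_I = 0.006·(56000/262.3) ≈ 1.281.
E_I > 1: normal good (luxury).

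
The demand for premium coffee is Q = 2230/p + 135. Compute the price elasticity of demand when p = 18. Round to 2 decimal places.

-0.48

At p = 18, Q = 258.8889.
dQ/dp = −2230/p² = −6.8827.
Point elasticity E = (dQ/dp)·(p/Q) = -6.8827 × 18/258.8889 ≈ -0.48.
|E| < 1, so demand is inelastic at this price.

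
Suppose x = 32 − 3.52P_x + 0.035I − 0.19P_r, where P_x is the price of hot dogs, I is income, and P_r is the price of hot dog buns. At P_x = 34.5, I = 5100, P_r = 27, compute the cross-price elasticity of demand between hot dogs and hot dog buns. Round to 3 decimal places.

-0.061

x = 32 − 3.52(34.5) + 0.035(5100) − 0.19(27) = 32 − 121.44 + 178.5 − 5.13 = 83.93.
∂x/∂P_r = −0.19, so E_xy = -0.19·(27/83.93) ≈ -0.061.
E_xy < 0: the goods are complements.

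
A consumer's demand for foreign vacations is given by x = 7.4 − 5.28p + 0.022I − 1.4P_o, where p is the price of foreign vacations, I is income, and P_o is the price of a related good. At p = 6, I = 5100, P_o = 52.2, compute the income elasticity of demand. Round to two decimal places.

At the given point, x = 7.4 − 5.28(6) + 0.022(5100) − 1.4(52.2) = 7.4 − 31.68 + 112.2 − 73.08 = 14.84.
∂x/∂I = +0.022, so E_I = 0.022·(5100/14.84) ≈ 7.56.
E_I > 1: normal good (luxury).

7.56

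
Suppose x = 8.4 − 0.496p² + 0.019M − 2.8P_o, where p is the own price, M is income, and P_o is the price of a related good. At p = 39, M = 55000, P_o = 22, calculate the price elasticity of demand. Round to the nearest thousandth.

Substituting, x = 8.4 − 0.496(39)² + 0.019(55000) − 2.8(22) = 8.4 − 754.416 + 1045 − 61.6 = 237.384.
∂x/∂p = −2·0.496·p = -38.688, so E_p = -38.688·(39/237.384) ≈ -6.356.
|E_p| > 1: demand is elastic.

-6.356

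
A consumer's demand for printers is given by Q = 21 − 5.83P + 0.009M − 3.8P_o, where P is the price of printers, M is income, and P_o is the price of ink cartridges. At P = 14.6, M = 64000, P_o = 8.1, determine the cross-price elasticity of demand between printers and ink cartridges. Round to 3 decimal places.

-0.064

Evaluating quantity at (P, M, P_o) gives Q = 21 − 5.83(14.6) + 0.009(64000) − 3.8(8.1) = 21 − 85.118 + 576 − 30.78 = 481.102.
∂Q/∂P_o = −3.8, so E_xy = -3.8·(8.1/481.102) ≈ -0.064.
E_xy < 0: the goods are complements.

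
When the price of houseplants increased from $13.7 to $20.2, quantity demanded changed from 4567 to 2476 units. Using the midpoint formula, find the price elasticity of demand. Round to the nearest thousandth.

-1.548

%Δq = (2476 − 4567)/[(4567 + 2476)/2] = -2091/3521.5 ≈ -0.5938.
%Δp = (20.2 − 13.7)/[(13.7 + 20.2)/2] = 6.5/16.95 ≈ 0.3835.
Arc elasticity E = %Δq/%Δp ≈ -0.5938/0.3835 ≈ -1.548.
|E| > 1: demand is elastic over this range.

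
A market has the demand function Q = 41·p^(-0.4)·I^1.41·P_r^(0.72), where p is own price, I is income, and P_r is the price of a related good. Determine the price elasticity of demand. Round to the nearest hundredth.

For a Cobb–Douglas (constant-elasticity) form Q = A·p^α·…, the elasticity with respect to p equals the exponent α at every point.
Here the exponent on p is -0.4, so the price elasticity of demand is -0.40.

-0.40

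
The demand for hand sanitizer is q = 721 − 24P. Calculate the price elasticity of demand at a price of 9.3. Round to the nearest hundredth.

At P = 9.3, q = 497.8.
dq/dP = −24.
Point elasticity E = (dq/dP)·(P/q) = -24 × 9.3/497.8 ≈ -0.45.
|E| < 1, so demand is inelastic at this price.

-0.45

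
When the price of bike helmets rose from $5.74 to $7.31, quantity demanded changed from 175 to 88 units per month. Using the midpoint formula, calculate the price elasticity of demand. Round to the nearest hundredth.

%ΔQ = (88 − 175)/[(175 + 88)/2] = -87/131.5 ≈ -0.6616.
%Δp = (7.31 − 5.74)/[(5.74 + 7.31)/2] = 1.57/6.525 ≈ 0.2406.
Arc elasticity E = %ΔQ/%Δp ≈ -0.6616/0.2406 ≈ -2.75.
|E| > 1: demand is elastic over this range.

-2.75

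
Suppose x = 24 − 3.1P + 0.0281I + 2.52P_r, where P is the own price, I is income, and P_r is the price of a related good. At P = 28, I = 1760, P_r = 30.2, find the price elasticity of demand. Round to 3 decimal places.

-1.383

At the given point, x = 24 − 3.1(28) + 0.0281(1760) + 2.52(30.2) = 24 − 86.8 + 49.456 + 76.104 = 62.76.
∂x/∂P = −3.1, so E_p = (−3.1)·(28/62.76) ≈ -1.383.
|E_p| > 1: demand is elastic.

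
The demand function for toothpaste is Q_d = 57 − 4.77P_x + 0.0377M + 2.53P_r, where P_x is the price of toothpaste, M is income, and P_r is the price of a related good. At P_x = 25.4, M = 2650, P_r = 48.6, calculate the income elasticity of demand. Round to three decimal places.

0.630

Evaluating quantity at (P_x, M, P_r) gives Q_d = 57 − 4.77(25.4) + 0.0377(2650) + 2.53(48.6) = 57 − 121.158 + 99.905 + 122.958 = 158.705.
∂Q_d/∂M = +0.0377, so E_I = 0.0377·(2650/158.705) ≈ 0.630.
E_I ∈ (0,1): normal good (necessity).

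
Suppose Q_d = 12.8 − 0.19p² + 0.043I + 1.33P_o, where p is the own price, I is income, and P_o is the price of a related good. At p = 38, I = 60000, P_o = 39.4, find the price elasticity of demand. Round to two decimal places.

-0.23

Substituting, Q_d = 12.8 − 0.19(38)² + 0.043(60000) + 1.33(39.4) = 12.8 − 274.36 + 2580 + 52.402 = 2370.842.
∂Q_d/∂p = −2·0.19·p = -14.44, so E_p = -14.44·(38/2370.842) ≈ -0.23.
|E_p| < 1: demand is inelastic.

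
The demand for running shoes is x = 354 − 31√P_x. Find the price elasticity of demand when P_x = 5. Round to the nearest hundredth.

At P_x = 5, x = 284.6819.
dx/dP_x = −31/(2√P_x) = −31/(2·2.2361).
Point elasticity E = (dx/dP_x)·(P_x/x) = -6.9318 × 5/284.6819 ≈ -0.12.
|E| < 1, so demand is inelastic at this price.

-0.12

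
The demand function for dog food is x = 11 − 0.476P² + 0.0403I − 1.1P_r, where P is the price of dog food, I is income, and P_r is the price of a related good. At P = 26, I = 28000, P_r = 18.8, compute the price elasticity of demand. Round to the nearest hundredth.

-0.81

At the given point, x = 11 − 0.476(26)² + 0.0403(28000) − 1.1(18.8) = 11 − 321.776 + 1128.4 − 20.68 = 796.944.
∂x/∂P = −2·0.476·P = -24.752, so E_p = -24.752·(26/796.944) ≈ -0.81.
|E_p| < 1: demand is inelastic.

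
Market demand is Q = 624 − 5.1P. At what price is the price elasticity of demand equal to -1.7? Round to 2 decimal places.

Set −bP/(a − bP) = −1.7 ⇒ bP = 1.7(a − bP) ⇒ bP(1+1.7) = 1.7·a.
P = 1.7·624/(5.1·2.7) ≈ 77.04.

77.04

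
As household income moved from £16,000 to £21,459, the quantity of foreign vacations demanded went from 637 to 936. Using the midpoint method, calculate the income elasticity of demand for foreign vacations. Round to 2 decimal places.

%ΔQ = (936 − 637)/[(637+936)/2] = 299/786.5 ≈ 0.3802.
%ΔM = (21,459 − 16,000)/[(16,000+21,459)/2] = 5459/18729.5 ≈ 0.2915.
E_I = %ΔQ/%ΔM ≈ 1.30.
E_I > 1: normal good (luxury).

1.30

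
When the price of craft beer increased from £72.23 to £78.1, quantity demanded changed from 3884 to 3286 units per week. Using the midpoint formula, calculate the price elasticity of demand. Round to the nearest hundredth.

-2.14

%Δq = (3286 − 3884)/[(3884 + 3286)/2] = -598/3585 ≈ -0.1668.
%Δp = (78.1 − 72.23)/[(72.23 + 78.1)/2] = 5.87/75.165 ≈ 0.0781.
Arc elasticity E = %Δq/%Δp ≈ -0.1668/0.0781 ≈ -2.14.
|E| > 1: demand is elastic over this range.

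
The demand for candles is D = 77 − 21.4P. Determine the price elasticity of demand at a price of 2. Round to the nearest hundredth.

At P = 2, D = 34.2.
dD/dP = −21.4.
Point elasticity E = (dD/dP)·(P/D) = -21.4 × 2/34.2 ≈ -1.25.
|E| > 1, so demand is elastic at this price.

-1.25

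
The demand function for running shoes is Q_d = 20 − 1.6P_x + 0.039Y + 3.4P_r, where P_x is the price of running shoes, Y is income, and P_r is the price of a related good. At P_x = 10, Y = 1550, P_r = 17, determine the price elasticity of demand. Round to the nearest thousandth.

Substituting, Q_d = 20 − 1.6(10) + 0.039(1550) + 3.4(17) = 20 − 16 + 60.45 + 57.8 = 122.25.
∂Q_d/∂P_x = −1.6, so E_p = (−1.6)·(10/122.25) ≈ -0.131.
|E_p| < 1: demand is inelastic.

-0.131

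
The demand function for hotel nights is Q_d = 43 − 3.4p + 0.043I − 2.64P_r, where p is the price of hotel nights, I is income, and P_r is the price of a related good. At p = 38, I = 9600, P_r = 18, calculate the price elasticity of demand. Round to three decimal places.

-0.463

At the given point, Q_d = 43 − 3.4(38) + 0.043(9600) − 2.64(18) = 43 − 129.2 + 412.8 − 47.52 = 279.08.
∂Q_d/∂p = −3.4, so E_p = (−3.4)·(38/279.08) ≈ -0.463.
|E_p| < 1: demand is inelastic.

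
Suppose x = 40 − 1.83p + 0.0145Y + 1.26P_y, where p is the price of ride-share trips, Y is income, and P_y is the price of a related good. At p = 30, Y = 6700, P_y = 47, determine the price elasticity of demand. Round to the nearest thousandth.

-0.388

Substituting, x = 40 − 1.83(30) + 0.0145(6700) + 1.26(47) = 40 − 54.9 + 97.15 + 59.22 = 141.47.
∂x/∂p = −1.83, so E_p = (−1.83)·(30/141.47) ≈ -0.388.
|E_p| < 1: demand is inelastic.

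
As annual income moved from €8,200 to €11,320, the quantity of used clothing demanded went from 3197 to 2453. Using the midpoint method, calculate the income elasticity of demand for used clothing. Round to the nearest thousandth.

%ΔQ = (2453 − 3197)/[(3197+2453)/2] = -744/2825 ≈ -0.2634.
%ΔI = (11,320 − 8,200)/[(8,200+11,320)/2] = 3120/9760 ≈ 0.3197.
E_I = %ΔQ/%ΔI ≈ -0.824.
E_I < 0: inferior good.

-0.824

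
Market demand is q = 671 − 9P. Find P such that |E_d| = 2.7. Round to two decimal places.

54.41

Set −bP/(a − bP) = −2.7 ⇒ bP = 2.7(a − bP) ⇒ bP(1+2.7) = 2.7·a.
P = 2.7·671/(9·3.7) ≈ 54.41.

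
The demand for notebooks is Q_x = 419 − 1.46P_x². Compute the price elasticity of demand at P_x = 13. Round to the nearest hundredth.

-2.86

At P_x = 13, Q_x = 172.26.
dQ_x/dP_x = −2·1.46·P_x = −37.96.
Point elasticity E = (dQ_x/dP_x)·(P_x/Q_x) = -37.96 × 13/172.26 ≈ -2.86.
|E| > 1, so demand is elastic at this price.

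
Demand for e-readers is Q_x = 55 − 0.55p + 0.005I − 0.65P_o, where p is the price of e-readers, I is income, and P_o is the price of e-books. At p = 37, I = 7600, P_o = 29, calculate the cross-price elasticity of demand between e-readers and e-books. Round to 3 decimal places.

-0.350

Q_x = 55 − 0.55(37) + 0.005(7600) − 0.65(29) = 55 − 20.35 + 38 − 18.85 = 53.8.
∂Q_x/∂P_o = −0.65, so E_xy = -0.65·(29/53.8) ≈ -0.350.
E_xy < 0: the goods are complements.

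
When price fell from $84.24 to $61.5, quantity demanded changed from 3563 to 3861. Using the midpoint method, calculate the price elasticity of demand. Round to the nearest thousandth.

-0.257

%ΔQ = (3861 − 3563)/[(3563 + 3861)/2] = 298/3712 ≈ 0.0803.
%Δp = (61.5 − 84.24)/[(84.24 + 61.5)/2] = -22.74/72.87 ≈ -0.3121.
Arc elasticity E = %ΔQ/%Δp ≈ 0.0803/-0.3121 ≈ -0.257.
|E| < 1: demand is inelastic over this range.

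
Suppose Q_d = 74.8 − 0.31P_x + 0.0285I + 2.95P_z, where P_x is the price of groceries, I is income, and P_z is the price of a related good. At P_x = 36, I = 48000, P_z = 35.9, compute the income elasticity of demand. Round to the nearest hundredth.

Evaluating quantity at (P_x, I, P_z) gives Q_d = 74.8 − 0.31(36) + 0.0285(48000) + 2.95(35.9) = 74.8 − 11.16 + 1368 + 105.905 = 1537.545.
∂Q_d/∂I = +0.0285, so E_I = 0.0285·(48000/1537.545) ≈ 0.89.
E_I ∈ (0,1): normal good (necessity).

0.89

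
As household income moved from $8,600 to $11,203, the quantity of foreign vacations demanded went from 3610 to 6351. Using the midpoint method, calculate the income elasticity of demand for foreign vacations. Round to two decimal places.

%ΔQ = (6351 − 3610)/[(3610+6351)/2] = 2741/4980.5 ≈ 0.5503.
%ΔI = (11,203 − 8,600)/[(8,600+11,203)/2] = 2603/9901.5 ≈ 0.2629.
E_I = %ΔQ/%ΔI ≈ 2.09.
E_I > 1: normal good (luxury).

2.09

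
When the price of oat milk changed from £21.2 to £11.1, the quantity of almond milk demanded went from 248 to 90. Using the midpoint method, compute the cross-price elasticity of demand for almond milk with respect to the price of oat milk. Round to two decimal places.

%ΔQ_x = (90 − 248)/[(248+90)/2] = -158/169 ≈ -0.9349.
%ΔP_y = (11.1 − 21.2)/[(21.2+11.1)/2] ≈ -0.6254.
E_xy = -0.9349/-0.6254 ≈ 1.49.
E_xy > 0, so almond milk and oat milk are substitutes.

1.49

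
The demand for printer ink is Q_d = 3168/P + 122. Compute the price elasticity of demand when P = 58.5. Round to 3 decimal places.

At P = 58.5, Q_d = 176.1538.
dQ_d/dP = −3168/P² = −0.9257.
Point elasticity E = (dQ_d/dP)·(P/Q_d) = -0.9257 × 58.5/176.1538 ≈ -0.307.
|E| < 1, so demand is inelastic at this price.

-0.307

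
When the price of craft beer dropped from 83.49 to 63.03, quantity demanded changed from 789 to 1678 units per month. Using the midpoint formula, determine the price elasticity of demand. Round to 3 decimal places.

-2.581

%ΔQ = (1678 − 789)/[(789 + 1678)/2] = 889/1233.5 ≈ 0.7207.
%ΔP = (63.03 − 83.49)/[(83.49 + 63.03)/2] = -20.46/73.26 ≈ -0.2793.
Arc elasticity E = %ΔQ/%ΔP ≈ 0.7207/-0.2793 ≈ -2.581.
|E| > 1: demand is elastic over this range.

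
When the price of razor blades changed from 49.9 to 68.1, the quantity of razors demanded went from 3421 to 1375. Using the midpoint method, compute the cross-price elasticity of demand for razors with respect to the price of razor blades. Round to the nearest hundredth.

-2.77

%ΔQ_x = (1375 − 3421)/[(3421+1375)/2] = -2046/2398 ≈ -0.8532.
%ΔP_y = (68.1 − 49.9)/[(49.9+68.1)/2] ≈ 0.3085.
E_xy = -0.8532/0.3085 ≈ -2.77.
E_xy < 0, so razors and razor blades are complements.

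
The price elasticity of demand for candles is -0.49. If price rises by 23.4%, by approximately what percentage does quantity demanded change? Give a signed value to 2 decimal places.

%ΔQ ≈ E × %ΔP = (-0.49) × (23.4%) ≈ -11.47%.

-11.47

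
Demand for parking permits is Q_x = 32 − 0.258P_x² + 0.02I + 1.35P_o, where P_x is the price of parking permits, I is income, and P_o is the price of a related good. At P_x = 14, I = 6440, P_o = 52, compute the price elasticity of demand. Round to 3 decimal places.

-0.561

Q_x = 32 − 0.258(14)² + 0.02(6440) + 1.35(52) = 32 − 50.568 + 128.8 + 70.2 = 180.432.
∂Q_x/∂P_x = −2·0.258·P_x = -7.224, so E_p = -7.224·(14/180.432) ≈ -0.561.
|E_p| < 1: demand is inelastic.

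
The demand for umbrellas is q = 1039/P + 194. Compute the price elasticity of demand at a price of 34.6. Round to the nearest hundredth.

-0.13

At P = 34.6, q = 224.0289.
dq/dP = −1039/P² = −0.8679.
Point elasticity E = (dq/dP)·(P/q) = -0.8679 × 34.6/224.0289 ≈ -0.13.
|E| < 1, so demand is inelastic at this price.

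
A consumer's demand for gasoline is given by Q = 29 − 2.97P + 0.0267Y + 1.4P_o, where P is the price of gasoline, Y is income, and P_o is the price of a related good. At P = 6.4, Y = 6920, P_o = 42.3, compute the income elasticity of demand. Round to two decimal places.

Evaluating quantity at (P, Y, P_o) gives Q = 29 − 2.97(6.4) + 0.0267(6920) + 1.4(42.3) = 29 − 19.008 + 184.764 + 59.22 = 253.976.
∂Q/∂Y = +0.0267, so E_I = 0.0267·(6920/253.976) ≈ 0.73.
E_I ∈ (0,1): normal good (necessity).

0.73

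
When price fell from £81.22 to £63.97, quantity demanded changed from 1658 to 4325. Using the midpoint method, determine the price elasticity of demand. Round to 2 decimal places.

-3.75

%ΔQ = (4325 − 1658)/[(1658 + 4325)/2] = 2667/2991.5 ≈ 0.8915.
%Δp = (63.97 − 81.22)/[(81.22 + 63.97)/2] = -17.25/72.595 ≈ -0.2376.
Arc elasticity E = %ΔQ/%Δp ≈ 0.8915/-0.2376 ≈ -3.75.
|E| > 1: demand is elastic over this range.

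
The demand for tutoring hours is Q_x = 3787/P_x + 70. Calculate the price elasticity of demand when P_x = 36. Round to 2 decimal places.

At P_x = 36, Q_x = 175.1944.
dQ_x/dP_x = −3787/P_x² = −2.9221.
Point elasticity E = (dQ_x/dP_x)·(P_x/Q_x) = -2.9221 × 36/175.1944 ≈ -0.60.
|E| < 1, so demand is inelastic at this price.

-0.60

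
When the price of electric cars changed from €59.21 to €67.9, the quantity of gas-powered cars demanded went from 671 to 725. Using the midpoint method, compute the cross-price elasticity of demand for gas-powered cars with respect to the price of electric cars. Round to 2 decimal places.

%ΔQ_x = (725 − 671)/[(671+725)/2] = 54/698 ≈ 0.0774.
%ΔP_y = (67.9 − 59.21)/[(59.21+67.9)/2] ≈ 0.1367.
E_xy = 0.0774/0.1367 ≈ 0.57.
E_xy > 0, so gas-powered cars and electric cars are substitutes.

0.57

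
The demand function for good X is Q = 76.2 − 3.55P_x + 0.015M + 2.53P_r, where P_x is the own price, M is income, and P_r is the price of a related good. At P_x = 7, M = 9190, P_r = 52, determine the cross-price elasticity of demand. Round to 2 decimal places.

0.41

Q = 76.2 − 3.55(7) + 0.015(9190) + 2.53(52) = 76.2 − 24.85 + 137.85 + 131.56 = 320.76.
∂Q/∂P_r = +2.53, so E_xy = 2.53·(52/320.76) ≈ 0.41.
E_xy > 0: the goods are substitutes.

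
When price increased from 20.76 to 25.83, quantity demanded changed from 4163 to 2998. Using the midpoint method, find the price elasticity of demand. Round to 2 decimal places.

%Δq = (2998 − 4163)/[(4163 + 2998)/2] = -1165/3580.5 ≈ -0.3254.
%ΔP = (25.83 − 20.76)/[(20.76 + 25.83)/2] = 5.07/23.295 ≈ 0.2176.
Arc elasticity E = %Δq/%ΔP ≈ -0.3254/0.2176 ≈ -1.49.
|E| > 1: demand is elastic over this range.

-1.49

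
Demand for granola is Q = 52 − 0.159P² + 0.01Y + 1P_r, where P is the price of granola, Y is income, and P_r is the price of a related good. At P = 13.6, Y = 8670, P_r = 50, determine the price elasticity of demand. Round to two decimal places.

Evaluating quantity at (P, Y, P_r) gives Q = 52 − 0.159(13.6)² + 0.01(8670) + 1(50) = 52 − 29.4086 + 86.7 + 50 = 159.2914.
∂Q/∂P = −2·0.159·P = -4.3248, so E_p = -4.3248·(13.6/159.2914) ≈ -0.37.
|E_p| < 1: demand is inelastic.

-0.37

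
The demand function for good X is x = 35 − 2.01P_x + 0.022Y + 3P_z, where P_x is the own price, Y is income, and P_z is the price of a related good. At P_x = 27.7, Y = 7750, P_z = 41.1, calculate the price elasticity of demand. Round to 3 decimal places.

-0.204

First evaluate x: 35 − 2.01(27.7) + 0.022(7750) + 3(41.1) = 35 − 55.677 + 170.5 + 123.3 = 273.123.
∂x/∂P_x = −2.01, so E_p = (−2.01)·(27.7/273.123) ≈ -0.204.
|E_p| < 1: demand is inelastic.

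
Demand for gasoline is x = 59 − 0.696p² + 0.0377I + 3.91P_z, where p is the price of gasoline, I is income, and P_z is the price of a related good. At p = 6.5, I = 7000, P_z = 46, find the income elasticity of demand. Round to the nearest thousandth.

0.558

First evaluate x: 59 − 0.696(6.5)² + 0.0377(7000) + 3.91(46) = 59 − 29.406 + 263.9 + 179.86 = 473.354.
∂x/∂I = +0.0377, so E_I = 0.0377·(7000/473.354) ≈ 0.558.
E_I ∈ (0,1): normal good (necessity).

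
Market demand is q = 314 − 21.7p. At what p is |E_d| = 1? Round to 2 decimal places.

For linear demand q = a − bp, E = −bp/(a − bp). |E| = 1 ⇒ bp = a − bp ⇒ p = a/(2b).
p = 314/(2·21.7) ≈ 7.24.

7.24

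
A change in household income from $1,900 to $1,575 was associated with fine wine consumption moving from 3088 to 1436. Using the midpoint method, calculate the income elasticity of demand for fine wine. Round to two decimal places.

3.90

%ΔQ = (1436 − 3088)/[(3088+1436)/2] = -1652/2262 ≈ -0.7303.
%ΔI = (1,575 − 1,900)/[(1,900+1,575)/2] = -325/1737.5 ≈ -0.1871.
E_I = %ΔQ/%ΔI ≈ 3.90.
E_I > 1: normal good (luxury).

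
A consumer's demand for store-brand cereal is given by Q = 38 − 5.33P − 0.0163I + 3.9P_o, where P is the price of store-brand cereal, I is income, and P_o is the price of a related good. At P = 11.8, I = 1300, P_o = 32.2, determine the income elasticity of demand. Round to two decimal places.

Evaluating quantity at (P, I, P_o) gives Q = 38 − 5.33(11.8) − 0.0163(1300) + 3.9(32.2) = 38 − 62.894 − 21.19 + 125.58 = 79.496.
∂Q/∂I = −0.0163, so E_I = -0.0163·(1300/79.496) ≈ -0.27.
E_I < 0: inferior good.

-0.27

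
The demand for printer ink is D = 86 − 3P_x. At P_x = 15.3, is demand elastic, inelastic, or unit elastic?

At P_x = 15.3, D = 40.1.
dD/dP_x = −3.
Point elasticity E = (dD/dP_x)·(P_x/D) = -3 × 15.3/40.1 ≈ -1.145.
|E| ≈ 1.145 > 1, so demand is elastic.

elastic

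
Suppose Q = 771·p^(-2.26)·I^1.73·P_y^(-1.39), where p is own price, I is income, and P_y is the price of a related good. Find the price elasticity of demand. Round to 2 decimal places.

-2.26

For a Cobb–Douglas (constant-elasticity) form Q = A·p^α·…, the elasticity with respect to p equals the exponent α at every point.
Here the exponent on p is -2.26, so the price elasticity of demand is -2.26.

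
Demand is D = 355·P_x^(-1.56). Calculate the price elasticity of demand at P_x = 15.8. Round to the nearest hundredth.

For a Cobb–Douglas (constant-elasticity) form D = A·P_x^α·…, the elasticity with respect to P_x equals the exponent α at every point.
Here the exponent on P_x is -1.56, so the price elasticity of demand is -1.56.

-1.56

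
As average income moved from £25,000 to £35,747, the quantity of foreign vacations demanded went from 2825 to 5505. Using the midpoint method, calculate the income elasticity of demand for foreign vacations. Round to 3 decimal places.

%ΔQ = (5505 − 2825)/[(2825+5505)/2] = 2680/4165 ≈ 0.6435.
%ΔM = (35,747 − 25,000)/[(25,000+35,747)/2] = 10747/30373.5 ≈ 0.3538.
E_I = %ΔQ/%ΔM ≈ 1.819.
E_I > 1: normal good (luxury).

1.819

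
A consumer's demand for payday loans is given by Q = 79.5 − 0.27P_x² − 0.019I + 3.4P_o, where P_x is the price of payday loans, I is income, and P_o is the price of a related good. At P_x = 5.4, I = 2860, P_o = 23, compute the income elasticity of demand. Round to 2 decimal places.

Q = 79.5 − 0.27(5.4)² − 0.019(2860) + 3.4(23) = 79.5 − 7.8732 − 54.34 + 78.2 = 95.4868.
∂Q/∂I = −0.019, so E_I = -0.019·(2860/95.4868) ≈ -0.57.
E_I < 0: inferior good.

-0.57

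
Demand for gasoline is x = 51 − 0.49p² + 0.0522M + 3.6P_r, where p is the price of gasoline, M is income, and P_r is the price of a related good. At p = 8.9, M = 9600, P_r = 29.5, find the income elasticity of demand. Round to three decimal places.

At the given point, x = 51 − 0.49(8.9)² + 0.0522(9600) + 3.6(29.5) = 51 − 38.8129 + 501.12 + 106.2 = 619.5071.
∂x/∂M = +0.0522, so E_I = 0.0522·(9600/619.5071) ≈ 0.809.
E_I ∈ (0,1): normal good (necessity).

0.809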